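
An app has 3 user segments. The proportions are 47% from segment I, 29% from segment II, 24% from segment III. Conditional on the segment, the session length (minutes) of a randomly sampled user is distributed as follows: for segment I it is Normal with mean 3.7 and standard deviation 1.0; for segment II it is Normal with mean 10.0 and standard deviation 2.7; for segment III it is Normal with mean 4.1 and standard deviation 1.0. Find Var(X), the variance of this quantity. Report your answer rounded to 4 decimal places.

Per component, I: μ=3.7, E[X²]=14.69; II: μ=10, E[X²]=107.29; III: μ=4.1, E[X²]=17.81.
E[X] = 0.47·3.7 + 0.29·10 + 0.24·4.1 = 5.623.
E[X²] = 0.47·14.69 + 0.29·107.29 + 0.24·17.81 = 42.2928.
Var(X) = E[X²] − (E[X])² = 42.2928 − 31.6181 = 10.6747.

10.6747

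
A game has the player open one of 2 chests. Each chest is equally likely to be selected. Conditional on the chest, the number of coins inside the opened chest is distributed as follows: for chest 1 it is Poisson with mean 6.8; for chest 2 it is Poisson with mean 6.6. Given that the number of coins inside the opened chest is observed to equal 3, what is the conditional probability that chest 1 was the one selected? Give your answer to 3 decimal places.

Likelihoods P(X=3 | ·): 1: 0.0583678; 2: 0.0651834.
Posterior ∝ prior × likelihood. Numerator for 1: 0.5·0.0583678 = 0.0291839.
Normalizing constant: 0.5·0.0583678 + 0.5·0.0651834 = 0.0617756.
P(1 | observation) = 0.0291839 / 0.0617756 = 0.472418.

0.472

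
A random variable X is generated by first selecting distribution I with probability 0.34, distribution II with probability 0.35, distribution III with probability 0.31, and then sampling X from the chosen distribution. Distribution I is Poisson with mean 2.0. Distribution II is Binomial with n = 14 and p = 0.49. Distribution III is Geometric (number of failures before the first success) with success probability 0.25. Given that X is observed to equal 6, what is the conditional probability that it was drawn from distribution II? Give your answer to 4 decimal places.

0.7883

Likelihoods P(X=6 | ·): I: 0.0120298; II: 0.190236; III: 0.0444946.
Posterior ∝ prior × likelihood. Numerator for II: 0.35·0.190236 = 0.0665827.
Normalizing constant: 0.34·0.0120298 + 0.35·0.190236 + 0.31·0.0444946 = 0.0844661.
P(II | observation) = 0.0665827 / 0.0844661 = 0.788277.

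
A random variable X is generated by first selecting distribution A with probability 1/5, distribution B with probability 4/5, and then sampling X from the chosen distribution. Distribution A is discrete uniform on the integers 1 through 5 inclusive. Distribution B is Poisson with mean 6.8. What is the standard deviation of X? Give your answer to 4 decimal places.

2.8549

Per component, A: μ=3, E[X²]=11; B: μ=6.8, E[X²]=53.04.
E[X] = 0.2·3 + 0.8·6.8 = 6.04.
E[X²] = 0.2·11 + 0.8·53.04 = 44.632.
Var(X) = E[X²] − (E[X])² = 44.632 − 36.4816 = 8.1504.
SD(X) = √8.1504 = 2.85489.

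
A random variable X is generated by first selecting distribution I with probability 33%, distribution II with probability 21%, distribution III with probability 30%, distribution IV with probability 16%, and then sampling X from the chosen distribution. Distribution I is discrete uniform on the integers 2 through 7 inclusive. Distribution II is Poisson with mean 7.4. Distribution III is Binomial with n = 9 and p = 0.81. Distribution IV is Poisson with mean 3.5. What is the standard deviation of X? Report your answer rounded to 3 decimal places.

2.470

Per component, I: μ=4.5, E[X²]=23.1667; II: μ=7.4, E[X²]=62.16; III: μ=7.29, E[X²]=54.5292; IV: μ=3.5, E[X²]=15.75.
E[X] = 0.33·4.5 + 0.21·7.4 + 0.3·7.29 + 0.16·3.5 = 5.786.
E[X²] = 0.33·23.1667 + 0.21·62.16 + 0.3·54.5292 + 0.16·15.75 = 39.5774.
Var(X) = E[X²] − (E[X])² = 39.5774 − 33.4778 = 6.09956.
SD(X) = √6.09956 = 2.46973.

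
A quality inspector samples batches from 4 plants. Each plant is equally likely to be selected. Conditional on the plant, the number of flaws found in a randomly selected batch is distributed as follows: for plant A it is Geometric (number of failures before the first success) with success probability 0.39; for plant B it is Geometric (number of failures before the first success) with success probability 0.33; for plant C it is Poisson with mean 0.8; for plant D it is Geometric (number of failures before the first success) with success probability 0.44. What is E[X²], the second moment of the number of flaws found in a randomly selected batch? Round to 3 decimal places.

5.671

For each component E[X²] = Var + (mean)², giving A: 6.45694; B: 10.2746; C: 1.44; D: 4.5124.
Overall E[X²] = 0.25·6.45694 + 0.25·10.2746 + 0.25·1.44 + 0.25·4.5124 = 5.67097.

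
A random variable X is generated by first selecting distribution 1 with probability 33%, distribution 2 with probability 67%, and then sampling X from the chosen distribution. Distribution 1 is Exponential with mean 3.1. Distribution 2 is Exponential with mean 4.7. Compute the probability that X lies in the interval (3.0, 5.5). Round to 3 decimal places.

0.215

Conditional on each component, P(3.0 < X < 5.5): 1: 0.21032; 2: 0.21789.
By total probability, P(3.0 < X < 5.5) = 0.33·0.21032 + 0.67·0.21789 = 0.215392.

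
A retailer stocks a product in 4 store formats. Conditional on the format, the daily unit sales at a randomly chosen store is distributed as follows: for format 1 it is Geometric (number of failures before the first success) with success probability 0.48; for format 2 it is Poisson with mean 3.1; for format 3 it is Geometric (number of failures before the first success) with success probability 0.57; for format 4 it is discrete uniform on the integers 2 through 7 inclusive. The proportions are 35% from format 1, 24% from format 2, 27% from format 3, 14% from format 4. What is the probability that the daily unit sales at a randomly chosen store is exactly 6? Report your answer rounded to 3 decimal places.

Conditional on each format, P(X = 6): 1: 0.00948989; 2: 0.0555296; 3: 0.00360318; 4: 0.166667.
By total probability, P(X = 6) = 0.35·0.00948989 + 0.24·0.0555296 + 0.27·0.00360318 + 0.14·0.166667 = 0.0409548.

0.041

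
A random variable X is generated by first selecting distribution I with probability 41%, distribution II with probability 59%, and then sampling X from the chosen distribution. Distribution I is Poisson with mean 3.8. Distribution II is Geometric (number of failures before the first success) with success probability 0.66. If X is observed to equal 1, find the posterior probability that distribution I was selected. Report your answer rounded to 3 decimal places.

Likelihoods P(X=1 | ·): I: 0.0850089; II: 0.2244.
Posterior ∝ prior × likelihood. Numerator for I: 0.41·0.0850089 = 0.0348537.
Normalizing constant: 0.41·0.0850089 + 0.59·0.2244 = 0.16725.
P(I | observation) = 0.0348537 / 0.16725 = 0.208393.

0.208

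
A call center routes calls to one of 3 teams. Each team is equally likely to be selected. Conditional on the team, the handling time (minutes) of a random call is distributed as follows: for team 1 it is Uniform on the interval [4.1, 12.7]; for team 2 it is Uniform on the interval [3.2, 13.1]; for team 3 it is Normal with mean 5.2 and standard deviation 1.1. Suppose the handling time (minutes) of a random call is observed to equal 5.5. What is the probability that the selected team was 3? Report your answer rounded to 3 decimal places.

Likelihoods f(5.5 | ·): 1: 0.116279; 2: 0.10101; 3: 0.349435.
Posterior ∝ prior × likelihood. Numerator for 3: 0.333333·0.349435 = 0.116478.
Normalizing constant: 0.333333·0.116279 + 0.333333·0.10101 + 0.333333·0.349435 = 0.188908.
P(3 | observation) = 0.116478 / 0.188908 = 0.616587.

0.617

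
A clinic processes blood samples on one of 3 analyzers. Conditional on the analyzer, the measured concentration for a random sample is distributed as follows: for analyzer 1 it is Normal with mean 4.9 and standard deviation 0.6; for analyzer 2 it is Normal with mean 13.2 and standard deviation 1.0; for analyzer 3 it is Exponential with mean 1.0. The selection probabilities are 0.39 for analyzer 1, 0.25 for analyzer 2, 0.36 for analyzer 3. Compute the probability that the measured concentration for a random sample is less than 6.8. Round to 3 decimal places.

0.749

Conditional on each analyzer, P(X < 6.8): 1: 0.999229; 2: 7.76885e-11; 3: 0.998886.
By total probability, P(X < 6.8) = 0.39·0.999229 + 0.25·7.76885e-11 + 0.36·0.998886 = 0.749298.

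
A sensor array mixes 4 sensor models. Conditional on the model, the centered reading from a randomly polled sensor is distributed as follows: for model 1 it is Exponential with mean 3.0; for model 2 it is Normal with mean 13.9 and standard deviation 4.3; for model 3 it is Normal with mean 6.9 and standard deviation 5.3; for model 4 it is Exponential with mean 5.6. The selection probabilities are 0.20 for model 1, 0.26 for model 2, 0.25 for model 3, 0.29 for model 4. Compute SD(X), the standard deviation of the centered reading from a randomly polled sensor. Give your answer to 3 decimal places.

6.209

Per component, 1: μ=3, E[X²]=18; 2: μ=13.9, E[X²]=211.7; 3: μ=6.9, E[X²]=75.7; 4: μ=5.6, E[X²]=62.72.
E[X] = 0.2·3 + 0.26·13.9 + 0.25·6.9 + 0.29·5.6 = 7.563.
E[X²] = 0.2·18 + 0.26·211.7 + 0.25·75.7 + 0.29·62.72 = 95.7558.
Var(X) = E[X²] − (E[X])² = 95.7558 − 57.199 = 38.5568.
SD(X) = √38.5568 = 6.20941.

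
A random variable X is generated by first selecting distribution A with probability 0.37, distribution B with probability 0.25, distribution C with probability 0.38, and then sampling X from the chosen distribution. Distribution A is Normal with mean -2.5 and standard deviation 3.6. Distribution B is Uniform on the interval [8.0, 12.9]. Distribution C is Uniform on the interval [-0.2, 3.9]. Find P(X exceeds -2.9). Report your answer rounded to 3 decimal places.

0.831

Conditional on each component, P(X > -2.9): A: 0.544236; B: 1; C: 1.
By total probability, P(X > -2.9) = 0.37·0.544236 + 0.25·1 + 0.38·1 = 0.831367.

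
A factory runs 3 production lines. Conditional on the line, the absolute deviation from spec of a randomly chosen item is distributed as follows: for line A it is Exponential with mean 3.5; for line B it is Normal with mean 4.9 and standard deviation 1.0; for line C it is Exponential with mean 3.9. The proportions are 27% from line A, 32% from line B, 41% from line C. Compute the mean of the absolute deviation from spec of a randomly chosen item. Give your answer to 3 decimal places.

4.112

Component means — A: 3.5; B: 4.9; C: 3.9.
E[X] = 0.27·3.5 + 0.32·4.9 + 0.41·3.9 = 4.112.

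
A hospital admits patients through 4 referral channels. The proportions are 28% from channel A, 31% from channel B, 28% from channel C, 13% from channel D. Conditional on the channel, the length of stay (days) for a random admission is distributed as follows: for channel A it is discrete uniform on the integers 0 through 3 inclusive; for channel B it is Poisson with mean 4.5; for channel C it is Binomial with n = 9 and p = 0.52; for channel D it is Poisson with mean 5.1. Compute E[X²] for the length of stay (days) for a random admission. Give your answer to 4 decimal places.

For each component E[X²] = Var + (mean)², giving A: 3.5; B: 24.75; C: 24.1488; D: 31.11.
Overall E[X²] = 0.28·3.5 + 0.31·24.75 + 0.28·24.1488 + 0.13·31.11 = 19.4585.

19.4585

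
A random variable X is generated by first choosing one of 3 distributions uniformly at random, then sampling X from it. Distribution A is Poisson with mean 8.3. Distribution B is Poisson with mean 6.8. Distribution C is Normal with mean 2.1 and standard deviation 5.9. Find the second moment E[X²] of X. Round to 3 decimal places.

For each component E[X²] = Var + (mean)², giving A: 77.19; B: 53.04; C: 39.22.
Overall E[X²] = 0.333333·77.19 + 0.333333·53.04 + 0.333333·39.22 = 56.4833.

56.483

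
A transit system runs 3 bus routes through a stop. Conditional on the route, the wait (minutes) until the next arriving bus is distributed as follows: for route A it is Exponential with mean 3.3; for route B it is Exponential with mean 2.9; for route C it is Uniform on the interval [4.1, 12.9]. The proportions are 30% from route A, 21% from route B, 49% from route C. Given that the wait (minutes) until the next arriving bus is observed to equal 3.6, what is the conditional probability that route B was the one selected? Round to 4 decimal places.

0.4066

Likelihoods f(3.6 | ·): A: 0.101791; B: 0.0996501; C: 0.
Posterior ∝ prior × likelihood. Numerator for B: 0.21·0.0996501 = 0.0209265.
Normalizing constant: 0.3·0.101791 + 0.21·0.0996501 + 0.49·0 = 0.0514639.
P(B | observation) = 0.0209265 / 0.0514639 = 0.406625.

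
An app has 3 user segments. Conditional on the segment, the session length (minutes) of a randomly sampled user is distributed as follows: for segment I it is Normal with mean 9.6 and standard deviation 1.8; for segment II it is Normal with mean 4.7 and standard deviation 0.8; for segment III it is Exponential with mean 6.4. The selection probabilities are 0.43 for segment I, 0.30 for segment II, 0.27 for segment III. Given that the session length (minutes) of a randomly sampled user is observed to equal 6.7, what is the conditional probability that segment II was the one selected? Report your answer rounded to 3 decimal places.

Likelihoods f(6.7 | ·): I: 0.0605331; II: 0.0219104; III: 0.0548489.
Posterior ∝ prior × likelihood. Numerator for II: 0.3·0.0219104 = 0.00657311.
Normalizing constant: 0.43·0.0605331 + 0.3·0.0219104 + 0.27·0.0548489 = 0.0474116.
P(II | observation) = 0.00657311 / 0.0474116 = 0.138639.

0.139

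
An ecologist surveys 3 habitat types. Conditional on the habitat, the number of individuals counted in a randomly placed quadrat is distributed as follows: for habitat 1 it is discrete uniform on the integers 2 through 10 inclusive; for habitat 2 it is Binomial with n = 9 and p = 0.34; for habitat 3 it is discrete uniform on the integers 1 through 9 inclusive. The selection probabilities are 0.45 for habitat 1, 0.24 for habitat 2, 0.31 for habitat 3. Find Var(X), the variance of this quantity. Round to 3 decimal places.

Per component, 1: μ=6, E[X²]=42.6667; 2: μ=3.06, E[X²]=11.3832; 3: μ=5, E[X²]=31.6667.
E[X] = 0.45·6 + 0.24·3.06 + 0.31·5 = 4.9844.
E[X²] = 0.45·42.6667 + 0.24·11.3832 + 0.31·31.6667 = 31.7486.
Var(X) = E[X²] − (E[X])² = 31.7486 − 24.8442 = 6.90439.

6.904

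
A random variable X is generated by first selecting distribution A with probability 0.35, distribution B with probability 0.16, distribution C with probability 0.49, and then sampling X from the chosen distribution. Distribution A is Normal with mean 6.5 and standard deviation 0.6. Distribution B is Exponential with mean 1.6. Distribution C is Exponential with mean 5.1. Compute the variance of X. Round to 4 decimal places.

15.9216

Per component, A: μ=6.5, E[X²]=42.61; B: μ=1.6, E[X²]=5.12; C: μ=5.1, E[X²]=52.02.
E[X] = 0.35·6.5 + 0.16·1.6 + 0.49·5.1 = 5.03.
E[X²] = 0.35·42.61 + 0.16·5.12 + 0.49·52.02 = 41.2225.
Var(X) = E[X²] − (E[X])² = 41.2225 − 25.3009 = 15.9216.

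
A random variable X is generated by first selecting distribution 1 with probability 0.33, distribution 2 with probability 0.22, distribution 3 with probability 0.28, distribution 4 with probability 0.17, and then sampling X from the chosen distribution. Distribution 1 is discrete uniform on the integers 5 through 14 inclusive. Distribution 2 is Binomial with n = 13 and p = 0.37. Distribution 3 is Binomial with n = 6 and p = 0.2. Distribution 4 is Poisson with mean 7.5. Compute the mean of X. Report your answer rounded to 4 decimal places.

Component means — 1: 9.5; 2: 4.81; 3: 1.2; 4: 7.5.
E[X] = 0.33·9.5 + 0.22·4.81 + 0.28·1.2 + 0.17·7.5 = 5.8042.

5.8042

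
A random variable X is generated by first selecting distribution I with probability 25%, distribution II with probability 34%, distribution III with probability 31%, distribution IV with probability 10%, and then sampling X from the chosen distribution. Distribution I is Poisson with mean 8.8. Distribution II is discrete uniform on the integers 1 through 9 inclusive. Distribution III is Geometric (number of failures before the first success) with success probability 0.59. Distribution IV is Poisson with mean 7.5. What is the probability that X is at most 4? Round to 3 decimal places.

0.486

Conditional on each component, P(X ≤ 4): I: 0.0620978; II: 0.444444; III: 0.988414; IV: 0.132062.
By total probability, P(X ≤ 4) = 0.25·0.0620978 + 0.34·0.444444 + 0.31·0.988414 + 0.1·0.132062 = 0.48625.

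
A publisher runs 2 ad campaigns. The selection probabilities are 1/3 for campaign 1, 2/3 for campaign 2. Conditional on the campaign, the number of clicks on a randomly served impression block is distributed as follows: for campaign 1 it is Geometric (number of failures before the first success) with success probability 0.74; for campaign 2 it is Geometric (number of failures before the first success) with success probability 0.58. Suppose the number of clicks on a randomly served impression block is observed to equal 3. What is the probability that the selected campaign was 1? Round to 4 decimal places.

0.1314

Likelihoods P(X=3 | ·): 1: 0.0130062; 2: 0.042971.
Posterior ∝ prior × likelihood. Numerator for 1: 0.333333·0.0130062 = 0.00433541.
Normalizing constant: 0.333333·0.0130062 + 0.666667·0.042971 = 0.0329828.
P(1 | observation) = 0.00433541 / 0.0329828 = 0.131445.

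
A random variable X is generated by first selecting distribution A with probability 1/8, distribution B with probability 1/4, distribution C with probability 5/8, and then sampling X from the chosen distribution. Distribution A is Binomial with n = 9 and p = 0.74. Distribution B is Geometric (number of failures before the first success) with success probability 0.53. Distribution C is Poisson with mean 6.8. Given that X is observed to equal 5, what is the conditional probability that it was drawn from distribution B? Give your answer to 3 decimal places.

Likelihoods P(X=5 | ·): A: 0.127768; B: 0.0121553; C: 0.134946.
Posterior ∝ prior × likelihood. Numerator for B: 0.25·0.0121553 = 0.00303882.
Normalizing constant: 0.125·0.127768 + 0.25·0.0121553 + 0.625·0.134946 = 0.103351.
P(B | observation) = 0.00303882 / 0.103351 = 0.0294029.

0.029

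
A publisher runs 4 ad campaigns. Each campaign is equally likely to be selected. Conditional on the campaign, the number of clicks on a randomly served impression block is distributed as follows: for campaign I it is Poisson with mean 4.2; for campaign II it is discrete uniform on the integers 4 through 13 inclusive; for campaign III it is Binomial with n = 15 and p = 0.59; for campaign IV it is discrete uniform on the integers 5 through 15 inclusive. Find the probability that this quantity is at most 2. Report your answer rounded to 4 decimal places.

0.0527

Conditional on each campaign, P(X ≤ 2): I: 0.210238; II: 0; III: 0.000373252; IV: 0.
By total probability, P(X ≤ 2) = 0.25·0.210238 + 0.25·0 + 0.25·0.000373252 + 0.25·0 = 0.0526528.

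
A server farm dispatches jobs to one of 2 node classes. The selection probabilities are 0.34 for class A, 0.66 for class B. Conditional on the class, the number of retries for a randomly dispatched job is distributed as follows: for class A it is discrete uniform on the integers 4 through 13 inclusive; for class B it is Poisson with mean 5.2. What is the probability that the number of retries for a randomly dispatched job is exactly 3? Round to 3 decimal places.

0.085

Conditional on each class, P(X = 3): A: 0; B: 0.129279.
By total probability, P(X = 3) = 0.34·0 + 0.66·0.129279 = 0.085324.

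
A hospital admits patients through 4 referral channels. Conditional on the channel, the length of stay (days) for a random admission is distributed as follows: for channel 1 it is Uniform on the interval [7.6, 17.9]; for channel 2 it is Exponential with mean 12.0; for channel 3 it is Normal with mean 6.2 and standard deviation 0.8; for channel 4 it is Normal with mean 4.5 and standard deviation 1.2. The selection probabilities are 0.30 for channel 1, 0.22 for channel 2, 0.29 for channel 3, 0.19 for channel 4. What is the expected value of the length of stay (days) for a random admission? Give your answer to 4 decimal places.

Component means — 1: 12.75; 2: 12; 3: 6.2; 4: 4.5.
E[X] = 0.3·12.75 + 0.22·12 + 0.29·6.2 + 0.19·4.5 = 9.118.

9.1180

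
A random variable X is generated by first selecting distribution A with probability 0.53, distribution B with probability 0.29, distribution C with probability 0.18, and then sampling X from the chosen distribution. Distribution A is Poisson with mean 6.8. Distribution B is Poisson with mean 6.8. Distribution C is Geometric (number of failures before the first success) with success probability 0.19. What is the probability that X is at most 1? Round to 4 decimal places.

0.0690

Conditional on each component, P(X ≤ 1): A: 0.00868745; B: 0.00868745; C: 0.3439.
By total probability, P(X ≤ 1) = 0.53·0.00868745 + 0.29·0.00868745 + 0.18·0.3439 = 0.0690257.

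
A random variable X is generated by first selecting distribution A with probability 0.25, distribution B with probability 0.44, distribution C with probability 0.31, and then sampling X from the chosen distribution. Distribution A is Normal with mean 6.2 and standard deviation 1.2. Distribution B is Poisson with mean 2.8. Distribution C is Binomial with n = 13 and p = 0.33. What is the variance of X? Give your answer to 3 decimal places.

Per component, A: μ=6.2, E[X²]=39.88; B: μ=2.8, E[X²]=10.64; C: μ=4.29, E[X²]=21.2784.
E[X] = 0.25·6.2 + 0.44·2.8 + 0.31·4.29 = 4.1119.
E[X²] = 0.25·39.88 + 0.44·10.64 + 0.31·21.2784 = 21.2479.
Var(X) = E[X²] − (E[X])² = 21.2479 − 16.9077 = 4.34018.

4.340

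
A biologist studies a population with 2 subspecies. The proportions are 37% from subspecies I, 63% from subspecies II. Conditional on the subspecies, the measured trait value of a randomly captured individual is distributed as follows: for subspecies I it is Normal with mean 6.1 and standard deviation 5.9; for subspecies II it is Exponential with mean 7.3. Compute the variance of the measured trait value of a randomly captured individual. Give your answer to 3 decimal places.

Per component, I: μ=6.1, E[X²]=72.02; II: μ=7.3, E[X²]=106.58.
E[X] = 0.37·6.1 + 0.63·7.3 = 6.856.
E[X²] = 0.37·72.02 + 0.63·106.58 = 93.7928.
Var(X) = E[X²] − (E[X])² = 93.7928 − 47.0047 = 46.7881.

46.788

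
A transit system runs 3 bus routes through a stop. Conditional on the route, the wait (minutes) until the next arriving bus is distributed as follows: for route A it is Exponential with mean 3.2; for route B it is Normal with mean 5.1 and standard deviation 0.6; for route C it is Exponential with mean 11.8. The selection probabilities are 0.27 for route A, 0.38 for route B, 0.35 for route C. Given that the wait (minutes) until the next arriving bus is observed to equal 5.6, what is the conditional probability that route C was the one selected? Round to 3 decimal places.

0.087

Likelihoods f(5.6 | ·): A: 0.0543044; B: 0.469853; C: 0.0527245.
Posterior ∝ prior × likelihood. Numerator for C: 0.35·0.0527245 = 0.0184536.
Normalizing constant: 0.27·0.0543044 + 0.38·0.469853 + 0.35·0.0527245 = 0.21166.
P(C | observation) = 0.0184536 / 0.21166 = 0.087185.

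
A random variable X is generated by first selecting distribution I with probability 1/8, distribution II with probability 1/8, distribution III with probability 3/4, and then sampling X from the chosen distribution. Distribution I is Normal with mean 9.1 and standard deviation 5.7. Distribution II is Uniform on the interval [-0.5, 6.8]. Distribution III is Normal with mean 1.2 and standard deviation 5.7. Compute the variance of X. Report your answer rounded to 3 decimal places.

Per component, I: μ=9.1, E[X²]=115.3; II: μ=3.15, E[X²]=14.3633; III: μ=1.2, E[X²]=33.93.
E[X] = 0.125·9.1 + 0.125·3.15 + 0.75·1.2 = 2.43125.
E[X²] = 0.125·115.3 + 0.125·14.3633 + 0.75·33.93 = 41.6554.
Var(X) = E[X²] − (E[X])² = 41.6554 − 5.91098 = 35.7444.

35.744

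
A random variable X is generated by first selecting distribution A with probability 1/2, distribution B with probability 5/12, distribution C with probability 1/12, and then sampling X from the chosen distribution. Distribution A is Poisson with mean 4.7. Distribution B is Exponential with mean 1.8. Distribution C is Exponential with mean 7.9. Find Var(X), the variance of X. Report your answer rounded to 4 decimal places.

12.3716

Per component, A: μ=4.7, E[X²]=26.79; B: μ=1.8, E[X²]=6.48; C: μ=7.9, E[X²]=124.82.
E[X] = 0.5·4.7 + 0.416667·1.8 + 0.0833333·7.9 = 3.75833.
E[X²] = 0.5·26.79 + 0.416667·6.48 + 0.0833333·124.82 = 26.4967.
Var(X) = E[X²] − (E[X])² = 26.4967 − 14.1251 = 12.3716.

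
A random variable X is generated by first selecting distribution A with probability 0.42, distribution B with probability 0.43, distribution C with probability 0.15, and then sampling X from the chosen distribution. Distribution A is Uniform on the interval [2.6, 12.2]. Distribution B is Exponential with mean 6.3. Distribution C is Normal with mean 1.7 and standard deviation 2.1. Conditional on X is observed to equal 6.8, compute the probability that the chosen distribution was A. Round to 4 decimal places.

Likelihoods f(6.8 | ·): A: 0.104167; B: 0.0539383; C: 0.00995326.
Posterior ∝ prior × likelihood. Numerator for A: 0.42·0.104167 = 0.04375.
Normalizing constant: 0.42·0.104167 + 0.43·0.0539383 + 0.15·0.00995326 = 0.0684365.
P(A | observation) = 0.04375 / 0.0684365 = 0.639279.

0.6393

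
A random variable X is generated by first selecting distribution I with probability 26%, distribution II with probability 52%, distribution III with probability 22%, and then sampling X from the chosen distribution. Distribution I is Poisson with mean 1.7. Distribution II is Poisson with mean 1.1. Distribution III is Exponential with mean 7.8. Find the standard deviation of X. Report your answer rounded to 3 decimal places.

4.660

Per component, I: μ=1.7, E[X²]=4.59; II: μ=1.1, E[X²]=2.31; III: μ=7.8, E[X²]=121.68.
E[X] = 0.26·1.7 + 0.52·1.1 + 0.22·7.8 = 2.73.
E[X²] = 0.26·4.59 + 0.52·2.31 + 0.22·121.68 = 29.1642.
Var(X) = E[X²] − (E[X])² = 29.1642 − 7.4529 = 21.7113.
SD(X) = √21.7113 = 4.65954.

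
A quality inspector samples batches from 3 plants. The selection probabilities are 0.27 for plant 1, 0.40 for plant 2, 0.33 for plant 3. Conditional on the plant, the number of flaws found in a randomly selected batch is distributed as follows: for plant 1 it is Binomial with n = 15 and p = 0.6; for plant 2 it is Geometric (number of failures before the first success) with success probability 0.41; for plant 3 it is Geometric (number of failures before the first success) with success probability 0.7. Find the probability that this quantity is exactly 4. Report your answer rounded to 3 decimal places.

Conditional on each plant, P(X = 4): 1: 0.00741989; 2: 0.0496812; 3: 0.00567.
By total probability, P(X = 4) = 0.27·0.00741989 + 0.4·0.0496812 + 0.33·0.00567 = 0.0237469.

0.024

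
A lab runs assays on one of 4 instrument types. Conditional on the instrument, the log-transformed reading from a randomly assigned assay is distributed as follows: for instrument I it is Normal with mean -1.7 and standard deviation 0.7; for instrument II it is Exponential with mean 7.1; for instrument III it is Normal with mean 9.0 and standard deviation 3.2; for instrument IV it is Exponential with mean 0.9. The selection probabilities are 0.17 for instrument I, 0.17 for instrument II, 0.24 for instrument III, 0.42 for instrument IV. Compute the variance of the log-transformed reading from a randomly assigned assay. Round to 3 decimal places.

Per component, I: μ=-1.7, E[X²]=3.38; II: μ=7.1, E[X²]=100.82; III: μ=9, E[X²]=91.24; IV: μ=0.9, E[X²]=1.62.
E[X] = 0.17·-1.7 + 0.17·7.1 + 0.24·9 + 0.42·0.9 = 3.456.
E[X²] = 0.17·3.38 + 0.17·100.82 + 0.24·91.24 + 0.42·1.62 = 40.292.
Var(X) = E[X²] − (E[X])² = 40.292 − 11.9439 = 28.3481.

28.348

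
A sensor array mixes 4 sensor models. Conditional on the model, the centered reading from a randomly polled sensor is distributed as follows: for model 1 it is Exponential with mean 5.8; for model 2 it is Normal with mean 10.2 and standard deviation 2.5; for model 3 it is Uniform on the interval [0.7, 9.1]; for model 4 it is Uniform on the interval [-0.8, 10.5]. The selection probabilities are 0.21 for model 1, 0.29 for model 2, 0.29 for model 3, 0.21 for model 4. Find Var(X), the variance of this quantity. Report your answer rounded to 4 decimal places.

18.1905

Per component, 1: μ=5.8, E[X²]=67.28; 2: μ=10.2, E[X²]=110.29; 3: μ=4.9, E[X²]=29.89; 4: μ=4.85, E[X²]=34.1633.
E[X] = 0.21·5.8 + 0.29·10.2 + 0.29·4.9 + 0.21·4.85 = 6.6155.
E[X²] = 0.21·67.28 + 0.29·110.29 + 0.29·29.89 + 0.21·34.1633 = 61.9553.
Var(X) = E[X²] − (E[X])² = 61.9553 − 43.7648 = 18.1905.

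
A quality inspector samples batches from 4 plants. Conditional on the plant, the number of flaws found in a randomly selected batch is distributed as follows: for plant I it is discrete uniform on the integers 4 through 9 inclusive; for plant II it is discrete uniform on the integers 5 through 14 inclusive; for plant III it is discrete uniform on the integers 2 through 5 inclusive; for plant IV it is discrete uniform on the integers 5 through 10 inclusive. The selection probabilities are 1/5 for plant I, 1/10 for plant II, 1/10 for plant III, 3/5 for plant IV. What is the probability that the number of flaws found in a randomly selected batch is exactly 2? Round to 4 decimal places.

Conditional on each plant, P(X = 2): I: 0; II: 0; III: 0.25; IV: 0.
By total probability, P(X = 2) = 0.2·0 + 0.1·0 + 0.1·0.25 + 0.6·0 = 0.025.

0.0250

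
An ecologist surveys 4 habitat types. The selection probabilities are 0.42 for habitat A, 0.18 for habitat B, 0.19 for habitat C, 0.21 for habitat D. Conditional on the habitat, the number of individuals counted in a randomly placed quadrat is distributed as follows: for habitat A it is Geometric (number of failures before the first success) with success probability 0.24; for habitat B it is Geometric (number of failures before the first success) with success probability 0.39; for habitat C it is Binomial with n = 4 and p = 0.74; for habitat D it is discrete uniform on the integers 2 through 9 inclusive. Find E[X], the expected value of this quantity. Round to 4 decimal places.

Component means — A: 3.16667; B: 1.5641; C: 2.96; D: 5.5.
E[X] = 0.42·3.16667 + 0.18·1.5641 + 0.19·2.96 + 0.21·5.5 = 3.32894.

3.3289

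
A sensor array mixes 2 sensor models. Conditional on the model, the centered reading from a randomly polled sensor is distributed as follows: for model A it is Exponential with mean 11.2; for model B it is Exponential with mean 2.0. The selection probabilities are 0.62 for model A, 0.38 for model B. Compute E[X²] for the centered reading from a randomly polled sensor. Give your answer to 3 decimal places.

158.586

For each component E[X²] = Var + (mean)², giving A: 250.88; B: 8.
Overall E[X²] = 0.62·250.88 + 0.38·8 = 158.586.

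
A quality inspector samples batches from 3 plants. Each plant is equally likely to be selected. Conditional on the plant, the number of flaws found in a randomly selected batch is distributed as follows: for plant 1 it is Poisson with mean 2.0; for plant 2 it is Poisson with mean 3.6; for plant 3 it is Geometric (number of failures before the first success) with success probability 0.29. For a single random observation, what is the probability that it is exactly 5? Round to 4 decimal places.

0.0754

Conditional on each plant, P(X = 5): 1: 0.0360894; 2: 0.13768; 3: 0.0523227.
By total probability, P(X = 5) = 0.333333·0.0360894 + 0.333333·0.13768 + 0.333333·0.0523227 = 0.075364.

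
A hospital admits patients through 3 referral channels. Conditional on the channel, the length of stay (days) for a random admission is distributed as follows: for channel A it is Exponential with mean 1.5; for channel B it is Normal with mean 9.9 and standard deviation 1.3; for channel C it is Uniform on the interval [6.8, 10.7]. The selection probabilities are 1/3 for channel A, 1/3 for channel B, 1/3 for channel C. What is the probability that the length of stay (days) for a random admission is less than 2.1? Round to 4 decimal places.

Conditional on each channel, P(X < 2.1): A: 0.753403; B: 9.86588e-10; C: 0.
By total probability, P(X < 2.1) = 0.333333·0.753403 + 0.333333·9.86588e-10 + 0.333333·0 = 0.251134.

0.2511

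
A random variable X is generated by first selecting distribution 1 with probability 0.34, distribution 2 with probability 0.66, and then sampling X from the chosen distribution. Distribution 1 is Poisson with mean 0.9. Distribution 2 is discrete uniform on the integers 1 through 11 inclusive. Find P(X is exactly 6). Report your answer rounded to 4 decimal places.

0.0601

Conditional on each component, P(X = 6): 1: 0.000300094; 2: 0.0909091.
By total probability, P(X = 6) = 0.34·0.000300094 + 0.66·0.0909091 = 0.060102.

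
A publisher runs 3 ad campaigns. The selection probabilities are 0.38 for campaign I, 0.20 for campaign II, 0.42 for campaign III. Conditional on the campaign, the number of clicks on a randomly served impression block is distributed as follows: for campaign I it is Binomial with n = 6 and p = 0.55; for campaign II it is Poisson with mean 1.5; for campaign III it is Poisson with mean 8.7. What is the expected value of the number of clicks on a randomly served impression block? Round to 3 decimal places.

5.208

Component means — I: 3.3; II: 1.5; III: 8.7.
E[X] = 0.38·3.3 + 0.2·1.5 + 0.42·8.7 = 5.208.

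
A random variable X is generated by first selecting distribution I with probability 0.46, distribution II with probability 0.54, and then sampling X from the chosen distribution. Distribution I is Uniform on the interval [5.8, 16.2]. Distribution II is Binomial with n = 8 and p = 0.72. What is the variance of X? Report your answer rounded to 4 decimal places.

11.8375

Per component, I: μ=11, E[X²]=130.013; II: μ=5.76, E[X²]=34.7904.
E[X] = 0.46·11 + 0.54·5.76 = 8.1704.
E[X²] = 0.46·130.013 + 0.54·34.7904 = 78.5929.
Var(X) = E[X²] − (E[X])² = 78.5929 − 66.7554 = 11.8375.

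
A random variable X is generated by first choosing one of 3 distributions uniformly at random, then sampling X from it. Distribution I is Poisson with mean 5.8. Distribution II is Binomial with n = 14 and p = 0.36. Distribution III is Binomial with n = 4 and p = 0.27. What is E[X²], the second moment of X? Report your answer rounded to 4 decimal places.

For each component E[X²] = Var + (mean)², giving I: 39.44; II: 28.6272; III: 1.9548.
Overall E[X²] = 0.333333·39.44 + 0.333333·28.6272 + 0.333333·1.9548 = 23.3407.

23.3407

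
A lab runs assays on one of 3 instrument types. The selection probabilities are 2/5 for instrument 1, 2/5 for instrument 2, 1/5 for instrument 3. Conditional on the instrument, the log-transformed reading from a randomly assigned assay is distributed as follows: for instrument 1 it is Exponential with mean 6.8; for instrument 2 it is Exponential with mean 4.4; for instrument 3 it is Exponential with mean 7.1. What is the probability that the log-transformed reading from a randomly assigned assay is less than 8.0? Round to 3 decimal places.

Conditional on each instrument, P(X < 8.0): 1: 0.691635; 2: 0.837679; 3: 0.675919.
By total probability, P(X < 8.0) = 0.4·0.691635 + 0.4·0.837679 + 0.2·0.675919 = 0.746909.

0.747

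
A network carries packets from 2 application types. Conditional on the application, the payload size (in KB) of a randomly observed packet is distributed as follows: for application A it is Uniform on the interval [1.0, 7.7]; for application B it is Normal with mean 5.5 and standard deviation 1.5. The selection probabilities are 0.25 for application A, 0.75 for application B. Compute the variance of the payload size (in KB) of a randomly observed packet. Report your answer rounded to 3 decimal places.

2.871

Per component, A: μ=4.35, E[X²]=22.6633; B: μ=5.5, E[X²]=32.5.
E[X] = 0.25·4.35 + 0.75·5.5 = 5.2125.
E[X²] = 0.25·22.6633 + 0.75·32.5 = 30.0408.
Var(X) = E[X²] − (E[X])² = 30.0408 − 27.1702 = 2.87068.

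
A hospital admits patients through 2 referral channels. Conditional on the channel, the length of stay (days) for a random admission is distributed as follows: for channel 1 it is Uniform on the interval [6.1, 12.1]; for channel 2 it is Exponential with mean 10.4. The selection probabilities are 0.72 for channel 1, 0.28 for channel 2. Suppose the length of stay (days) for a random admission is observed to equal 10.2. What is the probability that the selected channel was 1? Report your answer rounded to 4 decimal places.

Likelihoods f(10.2 | ·): 1: 0.166667; 2: 0.0360599.
Posterior ∝ prior × likelihood. Numerator for 1: 0.72·0.166667 = 0.12.
Normalizing constant: 0.72·0.166667 + 0.28·0.0360599 = 0.130097.
P(1 | observation) = 0.12 / 0.130097 = 0.92239.

0.9224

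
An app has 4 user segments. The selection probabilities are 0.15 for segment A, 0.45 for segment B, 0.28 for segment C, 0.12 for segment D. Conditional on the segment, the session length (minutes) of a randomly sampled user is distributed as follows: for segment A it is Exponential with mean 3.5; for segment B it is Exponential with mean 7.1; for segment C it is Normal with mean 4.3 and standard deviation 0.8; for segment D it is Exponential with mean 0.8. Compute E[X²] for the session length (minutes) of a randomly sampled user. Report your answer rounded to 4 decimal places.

54.5540

For each component E[X²] = Var + (mean)², giving A: 24.5; B: 100.82; C: 19.13; D: 1.28.
Overall E[X²] = 0.15·24.5 + 0.45·100.82 + 0.28·19.13 + 0.12·1.28 = 54.554.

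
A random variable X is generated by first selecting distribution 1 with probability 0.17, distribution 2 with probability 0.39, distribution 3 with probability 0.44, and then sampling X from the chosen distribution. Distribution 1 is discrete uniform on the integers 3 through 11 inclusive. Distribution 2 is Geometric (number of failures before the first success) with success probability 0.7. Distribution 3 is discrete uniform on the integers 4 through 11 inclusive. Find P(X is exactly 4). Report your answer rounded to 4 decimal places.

Conditional on each component, P(X = 4): 1: 0.111111; 2: 0.00567; 3: 0.125.
By total probability, P(X = 4) = 0.17·0.111111 + 0.39·0.00567 + 0.44·0.125 = 0.0761002.

0.0761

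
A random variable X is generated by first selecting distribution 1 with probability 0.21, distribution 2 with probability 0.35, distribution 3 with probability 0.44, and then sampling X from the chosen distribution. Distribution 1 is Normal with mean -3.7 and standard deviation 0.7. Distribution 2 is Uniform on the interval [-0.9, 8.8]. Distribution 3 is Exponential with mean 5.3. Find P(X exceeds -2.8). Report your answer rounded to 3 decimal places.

Conditional on each component, P(X > -2.8): 1: 0.0992714; 2: 1; 3: 1.
By total probability, P(X > -2.8) = 0.21·0.0992714 + 0.35·1 + 0.44·1 = 0.810847.

0.811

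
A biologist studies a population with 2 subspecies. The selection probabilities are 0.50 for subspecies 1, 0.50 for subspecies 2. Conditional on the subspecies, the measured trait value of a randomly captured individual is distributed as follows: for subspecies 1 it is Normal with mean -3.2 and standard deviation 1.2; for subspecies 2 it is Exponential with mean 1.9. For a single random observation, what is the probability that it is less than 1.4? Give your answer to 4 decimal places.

Conditional on each subspecies, P(X < 1.4): 1: 0.999937; 2: 0.521377.
By total probability, P(X < 1.4) = 0.5·0.999937 + 0.5·0.521377 = 0.760657.

0.7607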